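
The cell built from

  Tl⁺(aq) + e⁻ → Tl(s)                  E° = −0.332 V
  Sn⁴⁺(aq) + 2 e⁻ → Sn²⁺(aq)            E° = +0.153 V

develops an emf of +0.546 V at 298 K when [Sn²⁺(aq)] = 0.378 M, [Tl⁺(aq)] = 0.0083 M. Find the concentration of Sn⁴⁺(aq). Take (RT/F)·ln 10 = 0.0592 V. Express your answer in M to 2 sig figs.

The Sn⁴⁺/Sn²⁺ couple has the larger reduction potential, so it is the cathode: E°cell = +0.153 − (−0.332) = +0.485 V and n = 2.
Rearranging E = E° − (0.0592/n)·log Q gives log Q = 2(+0.485 − (+0.546))/0.0592 = −2.061.
The balanced reaction is Sn⁴⁺(aq) + 2 Tl(s) → Sn²⁺(aq) + 2 Tl⁺(aq), so Q = ([Sn²⁺(aq)]·[Tl⁺(aq)]^2) / [Sn⁴⁺(aq)].
Isolating [Sn⁴⁺(aq)] in Q = 10^{−2.061} yields log [Sn⁴⁺(aq)] = −2.523, i.e. 0.0030 M.

0.0030 M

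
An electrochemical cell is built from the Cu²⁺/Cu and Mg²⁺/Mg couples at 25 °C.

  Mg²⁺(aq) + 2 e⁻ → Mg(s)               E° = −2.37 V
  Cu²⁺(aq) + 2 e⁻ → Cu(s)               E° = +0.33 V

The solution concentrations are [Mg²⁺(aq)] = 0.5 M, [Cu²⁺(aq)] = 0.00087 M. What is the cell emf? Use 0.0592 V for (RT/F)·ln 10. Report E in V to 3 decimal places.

Since E°(Cu²⁺/Cu) > E°(Mg²⁺/Mg), Cu²⁺/Cu serves as the cathode.
E°cell = E°cat − E°an = +0.33 − (−2.37) = +2.70 V; n = 2.
For the overall reaction Cu²⁺(aq) + Mg(s) → Cu(s) + Mg²⁺(aq), Q = [Mg²⁺(aq)] / [Cu²⁺(aq)] = 575, giving log Q = 2.759.
Applying E = E° − (RT ln10/nF)·log Q gives +2.70 − (0.0592/2)(2.759) = +2.618 V.

+2.618 V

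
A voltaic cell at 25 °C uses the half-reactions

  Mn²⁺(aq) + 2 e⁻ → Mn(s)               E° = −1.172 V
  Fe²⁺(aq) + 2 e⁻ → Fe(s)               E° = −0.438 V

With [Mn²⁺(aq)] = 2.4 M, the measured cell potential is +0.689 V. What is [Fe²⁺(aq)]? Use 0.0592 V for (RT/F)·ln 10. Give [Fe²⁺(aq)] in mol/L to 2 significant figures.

0.072 M

The Fe²⁺/Fe couple has the larger reduction potential, so it is the cathode: E°cell = −0.438 − (−1.172) = +0.734 V and n = 2.
Since E = E° − (0.0592/n)·log Q, log Q = n(E° − E)/0.0592 = 1.520.
Balancing electrons gives Fe²⁺(aq) + Mn(s) → Fe(s) + Mn²⁺(aq); thus Q = [Mn²⁺(aq)] / [Fe²⁺(aq)].
Isolating [Fe²⁺(aq)] in Q = 10^{1.520} yields log [Fe²⁺(aq)] = −1.140, i.e. 0.072 M.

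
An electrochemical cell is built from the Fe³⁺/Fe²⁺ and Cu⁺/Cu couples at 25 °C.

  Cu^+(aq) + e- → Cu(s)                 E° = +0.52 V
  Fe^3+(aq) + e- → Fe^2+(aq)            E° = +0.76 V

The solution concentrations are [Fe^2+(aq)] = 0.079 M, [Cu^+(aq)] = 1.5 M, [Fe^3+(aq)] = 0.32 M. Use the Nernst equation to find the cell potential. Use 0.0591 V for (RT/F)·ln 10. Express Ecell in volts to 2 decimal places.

The Fe³⁺/Fe²⁺ couple has the more positive E°, so it is the cathode; Cu⁺/Cu is the anode.
E°cell = +0.76 − (+0.52) = +0.24 V, with n = 1 electron transferred.
For the overall reaction Fe^3+(aq) + Cu(s) → Fe^2+(aq) + Cu^+(aq), Q = ([Fe^2+(aq)]·[Cu^+(aq)]) / [Fe^3+(aq)] = 0.37, giving log Q = −0.431.
By the Nernst equation, E = +0.24 − (0.0591/1)·(−0.431) = +0.27 V.

+0.27 V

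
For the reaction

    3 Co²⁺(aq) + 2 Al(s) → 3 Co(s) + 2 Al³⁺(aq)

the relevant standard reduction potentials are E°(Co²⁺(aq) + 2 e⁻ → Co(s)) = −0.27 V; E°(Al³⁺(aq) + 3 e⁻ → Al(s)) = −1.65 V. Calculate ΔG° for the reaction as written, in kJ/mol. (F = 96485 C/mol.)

In the reaction as written Co²⁺(aq) is reduced, so the Co²⁺/Co couple is the cathode and Al³⁺/Al is the anode.
E°cell = −0.27 − (−1.65) = +1.38 V; balancing electrons gives n = 6.
ΔG° = −nFE°cell = −(6)(96485)(+1.38) J/mol = −799 kJ/mol.

−799 kJ/mol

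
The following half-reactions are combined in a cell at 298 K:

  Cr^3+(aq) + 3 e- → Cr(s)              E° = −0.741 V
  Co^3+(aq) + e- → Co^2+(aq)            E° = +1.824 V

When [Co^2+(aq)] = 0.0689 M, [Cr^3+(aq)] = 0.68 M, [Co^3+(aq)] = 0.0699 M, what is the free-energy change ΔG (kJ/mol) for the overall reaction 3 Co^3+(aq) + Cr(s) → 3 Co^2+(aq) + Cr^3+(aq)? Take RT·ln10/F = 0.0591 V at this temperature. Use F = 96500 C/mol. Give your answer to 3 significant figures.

With Co³⁺/Co²⁺ reduced at the cathode, E°cell = +1.824 − (−0.741) = +2.565 V and n = 3.
The reaction quotient is ([Co^2+(aq)]^3·[Cr^3+(aq)]) / [Co^3+(aq)]^3 = 0.651; by Nernst, E = +2.565 − (0.0591/3)(−0.186) = +2.5687 V.
ΔG = −nFE = −(3)(96500)(+2.5687) J/mol = −744 kJ/mol.

−744 kJ/mol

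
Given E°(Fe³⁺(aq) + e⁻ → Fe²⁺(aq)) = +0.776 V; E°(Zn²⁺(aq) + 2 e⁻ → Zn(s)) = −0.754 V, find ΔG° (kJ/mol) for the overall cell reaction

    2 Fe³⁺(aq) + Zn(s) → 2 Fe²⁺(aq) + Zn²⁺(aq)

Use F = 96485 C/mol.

−295 kJ/mol

In the reaction as written Fe³⁺(aq) is reduced, so the Fe³⁺/Fe²⁺ couple is the cathode and Zn²⁺/Zn is the anode.
E°cell = +0.776 − (−0.754) = +1.530 V; balancing electrons gives n = 2.
ΔG° = −nFE°cell = −(2)(96485)(+1.530) J/mol = −295 kJ/mol.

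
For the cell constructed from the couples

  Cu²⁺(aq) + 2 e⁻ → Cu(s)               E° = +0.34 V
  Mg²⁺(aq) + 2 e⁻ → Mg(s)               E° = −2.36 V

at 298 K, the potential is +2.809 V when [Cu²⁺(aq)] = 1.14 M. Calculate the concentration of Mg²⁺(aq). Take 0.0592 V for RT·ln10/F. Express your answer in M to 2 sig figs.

Cu²⁺/Cu is the cathode (higher E°); E°cell = +0.34 − (−2.36) = +2.70 V with n = 2.
From the Nernst equation, log Q = n(E° − E)/0.0592 = 2·(+2.70 − (+2.809))/0.0592 = −3.682.
Balancing electrons gives Cu²⁺(aq) + Mg(s) → Cu(s) + Mg²⁺(aq); thus Q = [Mg²⁺(aq)] / [Cu²⁺(aq)].
Solving for the unknown gives log [Mg²⁺(aq)] = −3.625, so [Mg²⁺(aq)] ≈ 0.00024 M.

0.00024 M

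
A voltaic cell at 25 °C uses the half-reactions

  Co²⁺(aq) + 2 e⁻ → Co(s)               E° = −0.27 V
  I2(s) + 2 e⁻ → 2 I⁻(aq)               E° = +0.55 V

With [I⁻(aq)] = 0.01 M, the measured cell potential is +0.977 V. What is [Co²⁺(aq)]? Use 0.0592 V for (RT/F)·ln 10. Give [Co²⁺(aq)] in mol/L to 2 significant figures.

0.050 M

With I₂/I⁻ at the cathode and Co²⁺/Co at the anode, E°cell = +0.55 − (−0.27) = +0.82 V (n = 2).
From the Nernst equation, log Q = n(E° − E)/0.0592 = 2·(+0.82 − (+0.977))/0.0592 = −5.304.
Balancing electrons gives I2(s) + Co(s) → 2 I⁻(aq) + Co²⁺(aq); thus Q = [I⁻(aq)]^2·[Co²⁺(aq)].
Substituting the known concentrations and solving, log [Co²⁺(aq)] = −1.304 and [Co²⁺(aq)] = 0.050 M.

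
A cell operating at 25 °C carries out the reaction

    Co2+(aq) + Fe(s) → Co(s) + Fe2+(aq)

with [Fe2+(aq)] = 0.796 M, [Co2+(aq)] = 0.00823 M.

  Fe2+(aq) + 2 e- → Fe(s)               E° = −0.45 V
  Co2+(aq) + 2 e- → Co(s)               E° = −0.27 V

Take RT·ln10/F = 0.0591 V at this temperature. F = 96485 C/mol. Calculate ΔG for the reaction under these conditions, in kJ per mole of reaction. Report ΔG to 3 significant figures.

−23.4 kJ/mol

With Co²⁺/Co reduced at the cathode, E°cell = −0.27 − (−0.45) = +0.18 V and n = 2.
Here Q = [Fe2+(aq)] / [Co2+(aq)] = 96.7 (log Q = 1.986), giving E = +0.18 − (0.0591/2)·(1.986) = +0.1213 V.
Then ΔG = −nFE = −2 × 96485 × +0.1213 J/mol = −23.4 kJ/mol.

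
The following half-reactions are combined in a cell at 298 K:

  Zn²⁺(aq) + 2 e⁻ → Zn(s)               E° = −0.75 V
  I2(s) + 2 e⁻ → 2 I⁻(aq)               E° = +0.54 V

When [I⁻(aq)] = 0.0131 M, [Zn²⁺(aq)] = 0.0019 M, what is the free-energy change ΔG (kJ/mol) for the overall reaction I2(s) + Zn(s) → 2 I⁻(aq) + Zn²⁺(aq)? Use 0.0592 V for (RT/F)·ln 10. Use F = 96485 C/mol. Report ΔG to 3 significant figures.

−286 kJ/mol

With I₂/I⁻ reduced at the cathode, E°cell = +0.54 − (−0.75) = +1.29 V and n = 2.
The reaction quotient is [I⁻(aq)]^2·[Zn²⁺(aq)] = 3.26×10^−7; by Nernst, E = +1.29 − (0.0592/2)(−6.487) = +1.4820 V.
ΔG = −nFE = −(2)(96485)(+1.4820) J/mol = −286 kJ/mol.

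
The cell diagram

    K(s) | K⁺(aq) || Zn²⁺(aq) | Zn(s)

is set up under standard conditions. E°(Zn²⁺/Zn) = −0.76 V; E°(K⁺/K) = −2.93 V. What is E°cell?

By convention the left-hand electrode in cell notation is the anode (oxidation) and the right-hand electrode is the cathode (reduction).
E°cell = E°(right) − E°(left) = −0.76 − (−2.93) = +2.17 V.

+2.17 V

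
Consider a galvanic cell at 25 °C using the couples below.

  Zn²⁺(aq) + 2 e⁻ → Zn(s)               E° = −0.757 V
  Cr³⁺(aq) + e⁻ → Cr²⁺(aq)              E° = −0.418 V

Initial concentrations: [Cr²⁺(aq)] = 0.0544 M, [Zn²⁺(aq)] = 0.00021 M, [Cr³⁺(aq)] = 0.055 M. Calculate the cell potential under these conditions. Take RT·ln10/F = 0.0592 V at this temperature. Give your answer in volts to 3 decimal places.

The Cr³⁺/Cr²⁺ couple has the more positive E°, so it is the cathode; Zn²⁺/Zn is the anode.
E°cell = E°cat − E°an = −0.418 − (−0.757) = +0.339 V; n = 2.
Balancing gives 2 Cr³⁺(aq) + Zn(s) → 2 Cr²⁺(aq) + Zn²⁺(aq); hence Q = ([Cr²⁺(aq)]^2·[Zn²⁺(aq)]) / [Cr³⁺(aq)]^2 = 0.000205 (log Q = −3.687).
E = E° − (0.0592/n)·log Q = +0.339 − (0.0592/2)(−3.687) = +0.448 V.

+0.448 V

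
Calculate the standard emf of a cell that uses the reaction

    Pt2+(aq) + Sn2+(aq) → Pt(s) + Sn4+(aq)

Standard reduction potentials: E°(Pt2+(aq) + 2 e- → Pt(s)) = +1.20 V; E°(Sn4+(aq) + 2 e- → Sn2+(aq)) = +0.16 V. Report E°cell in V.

Pt2+(aq) gains electrons, so the Pt²⁺/Pt couple is the cathode; the Sn⁴⁺/Sn²⁺ couple is the anode.
E°cell = E°(cathode) − E°(anode) = +1.20 − (+0.16) = +1.04 V.
The positive value indicates the reaction is spontaneous as written.

+1.04 V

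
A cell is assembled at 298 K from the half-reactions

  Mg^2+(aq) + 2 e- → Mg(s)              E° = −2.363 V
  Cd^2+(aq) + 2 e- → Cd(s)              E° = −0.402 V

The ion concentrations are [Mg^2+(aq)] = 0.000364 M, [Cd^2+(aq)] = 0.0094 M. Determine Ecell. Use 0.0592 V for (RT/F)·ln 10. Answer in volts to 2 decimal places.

+2.00 V

Cd²⁺/Cd is reduced (cathode, E° = −0.402 V) and Mg²⁺/Mg is oxidized (anode).
The standard potential is −0.402 − (−2.363) = +1.961 V and the balanced reaction transfers n = 2 electrons.
Balancing gives Cd^2+(aq) + Mg(s) → Cd(s) + Mg^2+(aq); hence Q = [Mg^2+(aq)] / [Cd^2+(aq)] = 0.0387 (log Q = −1.412).
E = E° − (0.0592/n)·log Q = +1.961 − (0.0592/2)(−1.412) = +2.00 V.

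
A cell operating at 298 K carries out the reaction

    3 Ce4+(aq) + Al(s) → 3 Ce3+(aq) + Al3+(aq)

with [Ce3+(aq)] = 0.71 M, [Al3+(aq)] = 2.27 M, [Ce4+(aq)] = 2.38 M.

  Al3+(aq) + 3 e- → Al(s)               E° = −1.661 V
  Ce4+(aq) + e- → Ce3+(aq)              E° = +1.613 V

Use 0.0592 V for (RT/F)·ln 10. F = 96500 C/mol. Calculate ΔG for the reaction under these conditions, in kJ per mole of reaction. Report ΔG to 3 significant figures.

−955 kJ/mol

The standard cell potential is +1.613 − (−1.661) = +3.274 V, with n = 3 electrons in the balanced equation.
Here Q = ([Ce3+(aq)]^3·[Al3+(aq)]) / [Ce4+(aq)]^3 = 0.0603 (log Q = −1.220), giving E = +3.274 − (0.0592/3)·(−1.220) = +3.2981 V.
ΔG = −nFE = −(3)(96500)(+3.2981) J/mol = −955 kJ/mol.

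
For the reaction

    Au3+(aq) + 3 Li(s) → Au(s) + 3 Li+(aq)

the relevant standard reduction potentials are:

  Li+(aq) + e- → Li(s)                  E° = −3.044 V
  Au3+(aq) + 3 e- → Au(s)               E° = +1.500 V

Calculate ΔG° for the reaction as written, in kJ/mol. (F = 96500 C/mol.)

In the reaction as written Au3+(aq) is reduced, so the Au³⁺/Au couple is the cathode and Li⁺/Li is the anode.
E°cell = +1.500 − (−3.044) = +4.544 V; balancing electrons gives n = 3.
ΔG° = −nFE°cell = −(3)(96500)(+4.544) J/mol = −1315 kJ/mol.

−1315 kJ/mol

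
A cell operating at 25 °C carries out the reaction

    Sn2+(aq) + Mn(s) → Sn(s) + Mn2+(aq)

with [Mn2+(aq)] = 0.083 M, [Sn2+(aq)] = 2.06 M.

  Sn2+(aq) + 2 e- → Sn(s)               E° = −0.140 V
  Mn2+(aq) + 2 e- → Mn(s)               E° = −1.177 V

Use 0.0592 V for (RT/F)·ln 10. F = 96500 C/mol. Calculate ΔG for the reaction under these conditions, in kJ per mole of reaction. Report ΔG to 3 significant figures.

−208 kJ/mol

With Sn²⁺/Sn reduced at the cathode, E°cell = −0.140 − (−1.177) = +1.037 V and n = 2.
The reaction quotient is [Mn2+(aq)] / [Sn2+(aq)] = 0.0403; by Nernst, E = +1.037 − (0.0592/2)(−1.395) = +1.0783 V.
Finally ΔG = −nFE = −(2)(96500 C/mol)(+1.0783 V) = −208 kJ/mol.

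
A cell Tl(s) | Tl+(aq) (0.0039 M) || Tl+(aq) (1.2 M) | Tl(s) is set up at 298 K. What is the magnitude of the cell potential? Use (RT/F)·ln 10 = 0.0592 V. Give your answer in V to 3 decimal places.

0.147 V

For a concentration cell E°cell = 0, since both electrodes use the same couple.
The compartment with the higher Tl+(aq) concentration (1.2 M) acts as the cathode; ions are reduced there and produced at the dilute (0.0039 M) anode.
With n = 1, Ecell = −(0.0592/1)·log([dilute]/[conc]) = −(0.0592/1)·log(0.0039/1.2) = +0.147 V.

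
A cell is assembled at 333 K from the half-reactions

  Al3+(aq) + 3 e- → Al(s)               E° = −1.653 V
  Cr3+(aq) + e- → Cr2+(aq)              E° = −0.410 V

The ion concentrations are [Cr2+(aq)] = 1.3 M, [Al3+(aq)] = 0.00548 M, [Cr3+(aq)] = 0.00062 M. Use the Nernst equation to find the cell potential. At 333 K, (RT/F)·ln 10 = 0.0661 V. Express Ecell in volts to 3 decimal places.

Since E°(Cr³⁺/Cr²⁺) > E°(Al³⁺/Al), Cr³⁺/Cr²⁺ serves as the cathode.
E°cell = E°cat − E°an = −0.410 − (−1.653) = +1.243 V; n = 3.
For the overall reaction 3 Cr3+(aq) + Al(s) → 3 Cr2+(aq) + Al3+(aq), Q = ([Cr2+(aq)]^3·[Al3+(aq)]) / [Cr3+(aq)]^3 = 5.05×10^7, giving log Q = 7.703.
Applying E = E° − (RT ln10/nF)·log Q gives +1.243 − (0.0661/3)(7.703) = +1.073 V.

+1.073 V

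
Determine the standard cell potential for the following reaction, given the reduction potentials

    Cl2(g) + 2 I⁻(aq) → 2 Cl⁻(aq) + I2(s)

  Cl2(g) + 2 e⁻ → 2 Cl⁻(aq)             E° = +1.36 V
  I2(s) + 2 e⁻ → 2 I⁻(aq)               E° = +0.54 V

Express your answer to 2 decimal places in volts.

In the reaction as written, Cl2(g) is reduced (cathode) and I2(s) is produced by oxidation at the anode.
E°cell = E°(cathode) − E°(anode) = +1.36 − (+0.54) = +0.82 V.
The positive value indicates the reaction is spontaneous as written.

+0.82 V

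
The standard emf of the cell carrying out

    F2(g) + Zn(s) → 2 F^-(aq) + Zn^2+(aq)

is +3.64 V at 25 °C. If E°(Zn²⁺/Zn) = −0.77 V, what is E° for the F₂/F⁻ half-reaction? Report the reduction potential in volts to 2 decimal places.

+2.87 V

In the reaction as written the F₂/F⁻ couple is reduced (cathode) and Zn²⁺/Zn is oxidized (anode), so E°cell = E°(F₂/F⁻) − E°(Zn²⁺/Zn).
E°(F₂/F⁻) = E°cell + E°(anode) = +3.64 + (−0.77) = +2.87 V.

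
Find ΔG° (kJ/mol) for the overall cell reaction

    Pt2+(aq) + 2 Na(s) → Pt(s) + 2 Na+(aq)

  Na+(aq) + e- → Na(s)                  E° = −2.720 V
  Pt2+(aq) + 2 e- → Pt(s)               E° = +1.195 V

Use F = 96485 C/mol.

−755 kJ/mol

In the reaction as written Pt2+(aq) is reduced, so the Pt²⁺/Pt couple is the cathode and Na⁺/Na is the anode.
E°cell = +1.195 − (−2.720) = +3.915 V; balancing electrons gives n = 2.
ΔG° = −nFE°cell = −(2)(96485)(+3.915) J/mol = −755 kJ/mol.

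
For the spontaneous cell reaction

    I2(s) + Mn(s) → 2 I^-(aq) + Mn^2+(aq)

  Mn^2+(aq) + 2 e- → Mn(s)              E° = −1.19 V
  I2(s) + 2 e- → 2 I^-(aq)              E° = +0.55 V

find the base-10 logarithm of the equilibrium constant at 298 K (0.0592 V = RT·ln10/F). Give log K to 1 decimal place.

The I₂/I⁻ couple is reduced (cathode); E°cell = +0.55 − (−1.19) = +1.74 V with n = 2.
At equilibrium E = 0, so log K = nE°cell / 0.0592 = (2)(+1.74) / 0.0592 = 58.8.

log K = 58.8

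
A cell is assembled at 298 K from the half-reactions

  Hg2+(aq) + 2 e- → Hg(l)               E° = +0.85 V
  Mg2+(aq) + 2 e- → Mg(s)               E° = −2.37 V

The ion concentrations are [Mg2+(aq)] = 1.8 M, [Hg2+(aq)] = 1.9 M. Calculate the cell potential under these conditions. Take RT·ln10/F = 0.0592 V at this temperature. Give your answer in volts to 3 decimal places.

Since E°(Hg²⁺/Hg) > E°(Mg²⁺/Mg), Hg²⁺/Hg serves as the cathode.
The standard potential is +0.85 − (−2.37) = +3.22 V and the balanced reaction transfers n = 2 electrons.
The balanced reaction is Hg2+(aq) + Mg(s) → Hg(l) + Mg2+(aq), so Q = [Mg2+(aq)] / [Hg2+(aq)] = 0.947 and log Q = −0.023.
E = E° − (0.0592/n)·log Q = +3.22 − (0.0592/2)(−0.023) = +3.221 V.

+3.221 V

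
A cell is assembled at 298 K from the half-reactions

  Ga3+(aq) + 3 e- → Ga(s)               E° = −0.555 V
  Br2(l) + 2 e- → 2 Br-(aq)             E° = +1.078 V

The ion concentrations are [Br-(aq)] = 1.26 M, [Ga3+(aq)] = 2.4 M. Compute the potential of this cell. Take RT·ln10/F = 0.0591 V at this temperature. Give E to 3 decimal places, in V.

+1.620 V

The Br₂/Br⁻ couple has the more positive E°, so it is the cathode; Ga³⁺/Ga is the anode.
E°cell = E°cat − E°an = +1.078 − (−0.555) = +1.633 V; n = 6.
For the overall reaction 3 Br2(l) + 2 Ga(s) → 6 Br-(aq) + 2 Ga3+(aq), Q = [Br-(aq)]^6·[Ga3+(aq)]^2 = 23, giving log Q = 1.363.
By the Nernst equation, E = +1.633 − (0.0591/6)·(1.363) = +1.620 V.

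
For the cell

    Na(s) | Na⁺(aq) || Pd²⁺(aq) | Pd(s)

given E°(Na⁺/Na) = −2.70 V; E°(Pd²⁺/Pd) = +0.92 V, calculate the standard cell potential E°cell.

+3.62 V

By convention the left-hand electrode in cell notation is the anode (oxidation) and the right-hand electrode is the cathode (reduction).
E°cell = E°(right) − E°(left) = +0.92 − (−2.70) = +3.62 V.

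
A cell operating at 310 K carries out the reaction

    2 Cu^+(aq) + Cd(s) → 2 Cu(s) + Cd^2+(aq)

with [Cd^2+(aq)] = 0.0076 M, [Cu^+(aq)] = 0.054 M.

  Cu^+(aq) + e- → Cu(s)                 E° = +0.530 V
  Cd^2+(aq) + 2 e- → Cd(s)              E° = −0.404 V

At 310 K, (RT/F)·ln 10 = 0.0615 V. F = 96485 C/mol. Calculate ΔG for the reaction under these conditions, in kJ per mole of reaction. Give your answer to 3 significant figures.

The standard cell potential is +0.530 − (−0.404) = +0.934 V, with n = 2 electrons in the balanced equation.
Q = [Cd^2+(aq)] / [Cu^+(aq)]^2 = 2.61, so log Q = 0.416 and E = +0.934 − (0.0615/2)(0.416) = +0.9212 V.
Then ΔG = −nFE = −2 × 96485 × +0.9212 J/mol = −178 kJ/mol.

−178 kJ/mol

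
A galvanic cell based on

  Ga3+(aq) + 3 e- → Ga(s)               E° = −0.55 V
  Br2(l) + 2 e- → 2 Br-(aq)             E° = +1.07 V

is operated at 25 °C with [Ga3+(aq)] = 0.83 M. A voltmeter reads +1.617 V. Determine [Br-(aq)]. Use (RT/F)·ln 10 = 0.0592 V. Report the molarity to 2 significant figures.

1.2 M

The Br₂/Br⁻ couple has the larger reduction potential, so it is the cathode: E°cell = +1.07 − (−0.55) = +1.62 V and n = 6.
Since E = E° − (0.0592/n)·log Q, log Q = n(E° − E)/0.0592 = 0.304.
Balancing electrons gives 3 Br2(l) + 2 Ga(s) → 6 Br-(aq) + 2 Ga3+(aq); thus Q = [Br-(aq)]^6·[Ga3+(aq)]^2.
Substituting the known concentrations and solving, log [Br-(aq)] = 0.078 and [Br-(aq)] = 1.2 M.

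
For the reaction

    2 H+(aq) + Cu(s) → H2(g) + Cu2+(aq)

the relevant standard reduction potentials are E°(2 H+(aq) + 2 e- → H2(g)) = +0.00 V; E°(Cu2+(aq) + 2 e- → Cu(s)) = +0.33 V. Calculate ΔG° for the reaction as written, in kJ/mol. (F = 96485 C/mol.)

+63.7 kJ/mol

In the reaction as written H+(aq) is reduced, so the 2H⁺/H₂ couple is the cathode and Cu²⁺/Cu is the anode.
E°cell = +0.00 − (+0.33) = −0.33 V; balancing electrons gives n = 2.
ΔG° = −nFE°cell = −(2)(96485)(−0.33) J/mol = +63.7 kJ/mol.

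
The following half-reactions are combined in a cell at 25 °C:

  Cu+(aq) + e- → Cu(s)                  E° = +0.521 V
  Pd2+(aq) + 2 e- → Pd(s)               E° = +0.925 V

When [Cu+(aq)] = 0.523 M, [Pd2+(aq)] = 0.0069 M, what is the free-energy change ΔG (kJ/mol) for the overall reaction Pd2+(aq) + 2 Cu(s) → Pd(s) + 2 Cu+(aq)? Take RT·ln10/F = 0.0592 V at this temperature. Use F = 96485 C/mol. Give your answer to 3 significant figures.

−68.8 kJ/mol

With Pd²⁺/Pd reduced at the cathode, E°cell = +0.925 − (+0.521) = +0.404 V and n = 2.
Q = [Cu+(aq)]^2 / [Pd2+(aq)] = 39.6, so log Q = 1.598 and E = +0.404 − (0.0592/2)(1.598) = +0.3567 V.
Finally ΔG = −nFE = −(2)(96485 C/mol)(+0.3567 V) = −68.8 kJ/mol.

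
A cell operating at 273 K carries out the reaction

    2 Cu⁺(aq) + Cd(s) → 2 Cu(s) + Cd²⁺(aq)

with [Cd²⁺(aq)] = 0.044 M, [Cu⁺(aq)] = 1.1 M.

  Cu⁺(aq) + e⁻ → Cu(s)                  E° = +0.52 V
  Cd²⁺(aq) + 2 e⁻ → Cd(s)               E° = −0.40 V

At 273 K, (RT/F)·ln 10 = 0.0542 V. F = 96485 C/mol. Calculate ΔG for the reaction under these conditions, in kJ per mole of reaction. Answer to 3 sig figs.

−185 kJ/mol

With Cu⁺/Cu reduced at the cathode, E°cell = +0.52 − (−0.40) = +0.92 V and n = 2.
Here Q = [Cd²⁺(aq)] / [Cu⁺(aq)]^2 = 0.0364 (log Q = −1.439), giving E = +0.92 − (0.0542/2)·(−1.439) = +0.9590 V.
ΔG = −nFE = −(2)(96485)(+0.9590) J/mol = −185 kJ/mol.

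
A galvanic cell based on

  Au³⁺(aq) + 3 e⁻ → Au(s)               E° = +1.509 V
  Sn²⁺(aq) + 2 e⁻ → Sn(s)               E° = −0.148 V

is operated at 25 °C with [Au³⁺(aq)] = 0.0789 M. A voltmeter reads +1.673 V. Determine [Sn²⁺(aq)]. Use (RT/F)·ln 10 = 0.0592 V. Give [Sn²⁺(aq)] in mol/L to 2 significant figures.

0.053 M

The Au³⁺/Au couple has the larger reduction potential, so it is the cathode: E°cell = +1.509 − (−0.148) = +1.657 V and n = 6.
Rearranging E = E° − (0.0592/n)·log Q gives log Q = 6(+1.657 − (+1.673))/0.0592 = −1.622.
Balancing electrons gives 2 Au³⁺(aq) + 3 Sn(s) → 2 Au(s) + 3 Sn²⁺(aq); thus Q = [Sn²⁺(aq)]^3 / [Au³⁺(aq)]^2.
Isolating [Sn²⁺(aq)] in Q = 10^{−1.622} yields log [Sn²⁺(aq)] = −1.276, i.e. 0.053 M.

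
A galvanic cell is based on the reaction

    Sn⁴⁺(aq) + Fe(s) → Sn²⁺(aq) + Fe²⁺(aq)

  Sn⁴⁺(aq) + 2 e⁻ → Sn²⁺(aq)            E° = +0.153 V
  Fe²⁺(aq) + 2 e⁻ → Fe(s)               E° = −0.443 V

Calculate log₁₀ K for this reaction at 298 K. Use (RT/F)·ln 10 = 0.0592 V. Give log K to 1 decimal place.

The Sn⁴⁺/Sn²⁺ couple is reduced (cathode); E°cell = +0.153 − (−0.443) = +0.596 V with n = 2.
At equilibrium E = 0, so log K = nE°cell / 0.0592 = (2)(+0.596) / 0.0592 = 20.1.

log K = 20.1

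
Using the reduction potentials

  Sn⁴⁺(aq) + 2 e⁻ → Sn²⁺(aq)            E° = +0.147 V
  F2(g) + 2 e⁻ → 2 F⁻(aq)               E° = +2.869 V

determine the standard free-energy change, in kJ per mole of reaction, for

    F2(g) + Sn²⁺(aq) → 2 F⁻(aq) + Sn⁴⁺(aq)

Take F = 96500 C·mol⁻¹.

In the reaction as written F2(g) is reduced, so the F₂/F⁻ couple is the cathode and Sn⁴⁺/Sn²⁺ is the anode.
E°cell = +2.869 − (+0.147) = +2.722 V; balancing electrons gives n = 2.
ΔG° = −nFE°cell = −(2)(96500)(+2.722) J/mol = −525 kJ/mol.

−525 kJ/mol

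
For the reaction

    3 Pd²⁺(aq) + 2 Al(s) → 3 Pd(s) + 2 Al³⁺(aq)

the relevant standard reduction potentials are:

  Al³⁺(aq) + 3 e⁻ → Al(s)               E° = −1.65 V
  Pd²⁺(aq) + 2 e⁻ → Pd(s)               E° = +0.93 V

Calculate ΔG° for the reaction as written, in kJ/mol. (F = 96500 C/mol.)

−1494 kJ/mol

In the reaction as written Pd²⁺(aq) is reduced, so the Pd²⁺/Pd couple is the cathode and Al³⁺/Al is the anode.
E°cell = +0.93 − (−1.65) = +2.58 V; balancing electrons gives n = 6.
ΔG° = −nFE°cell = −(6)(96500)(+2.58) J/mol = −1494 kJ/mol.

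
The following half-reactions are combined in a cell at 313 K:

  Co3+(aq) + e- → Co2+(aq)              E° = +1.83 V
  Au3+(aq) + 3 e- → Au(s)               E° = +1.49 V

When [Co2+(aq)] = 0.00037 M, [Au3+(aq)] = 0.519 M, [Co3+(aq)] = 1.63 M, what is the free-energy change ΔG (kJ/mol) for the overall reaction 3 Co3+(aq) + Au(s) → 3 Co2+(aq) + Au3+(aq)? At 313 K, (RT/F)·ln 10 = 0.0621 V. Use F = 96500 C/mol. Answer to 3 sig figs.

The standard cell potential is +1.83 − (+1.49) = +0.34 V, with n = 3 electrons in the balanced equation.
The reaction quotient is ([Co2+(aq)]^3·[Au3+(aq)]) / [Co3+(aq)]^3 = 6.07×10^−12; by Nernst, E = +0.34 − (0.0621/3)(−11.217) = +0.5722 V.
Finally ΔG = −nFE = −(3)(96500 C/mol)(+0.5722 V) = −166 kJ/mol.

−166 kJ/mol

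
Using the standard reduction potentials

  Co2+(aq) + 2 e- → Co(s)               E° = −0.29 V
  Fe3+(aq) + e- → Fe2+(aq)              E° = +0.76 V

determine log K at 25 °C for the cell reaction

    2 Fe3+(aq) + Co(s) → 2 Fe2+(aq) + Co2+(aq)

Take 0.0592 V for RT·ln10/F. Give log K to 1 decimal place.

log K = 35.5

The Fe³⁺/Fe²⁺ couple is reduced (cathode); E°cell = +0.76 − (−0.29) = +1.05 V with n = 2.
At equilibrium E = 0, so log K = nE°cell / 0.0592 = (2)(+1.05) / 0.0592 = 35.5.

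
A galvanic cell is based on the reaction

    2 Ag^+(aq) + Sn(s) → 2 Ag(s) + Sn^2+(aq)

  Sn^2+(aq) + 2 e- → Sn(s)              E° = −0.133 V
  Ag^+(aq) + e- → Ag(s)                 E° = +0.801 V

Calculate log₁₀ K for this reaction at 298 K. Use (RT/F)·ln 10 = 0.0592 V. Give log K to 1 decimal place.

The Ag⁺/Ag couple is reduced (cathode); E°cell = +0.801 − (−0.133) = +0.934 V with n = 2.
At equilibrium E = 0, so log K = nE°cell / 0.0592 = (2)(+0.934) / 0.0592 = 31.6.

log K = 31.6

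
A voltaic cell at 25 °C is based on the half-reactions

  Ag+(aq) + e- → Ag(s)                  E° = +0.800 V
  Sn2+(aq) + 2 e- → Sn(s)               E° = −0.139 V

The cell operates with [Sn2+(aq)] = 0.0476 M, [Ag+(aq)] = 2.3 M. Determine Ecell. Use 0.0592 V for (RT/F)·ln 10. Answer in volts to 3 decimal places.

+1.000 V

Ag⁺/Ag is reduced (cathode, E° = +0.800 V) and Sn²⁺/Sn is oxidized (anode).
The standard potential is +0.800 − (−0.139) = +0.939 V and the balanced reaction transfers n = 2 electrons.
The balanced reaction is 2 Ag+(aq) + Sn(s) → 2 Ag(s) + Sn2+(aq), so Q = [Sn2+(aq)] / [Ag+(aq)]^2 = 0.009 and log Q = −2.046.
E = E° − (0.0592/n)·log Q = +0.939 − (0.0592/2)(−2.046) = +1.000 V.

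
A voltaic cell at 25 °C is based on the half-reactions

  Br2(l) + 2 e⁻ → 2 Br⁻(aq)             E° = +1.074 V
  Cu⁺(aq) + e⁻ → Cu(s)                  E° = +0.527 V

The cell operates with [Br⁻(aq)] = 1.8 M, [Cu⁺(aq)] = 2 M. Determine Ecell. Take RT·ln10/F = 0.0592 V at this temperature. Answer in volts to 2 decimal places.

The Br₂/Br⁻ couple has the more positive E°, so it is the cathode; Cu⁺/Cu is the anode.
The standard potential is +1.074 − (+0.527) = +0.547 V and the balanced reaction transfers n = 2 electrons.
For the overall reaction Br2(l) + 2 Cu(s) → 2 Br⁻(aq) + 2 Cu⁺(aq), Q = [Br⁻(aq)]^2·[Cu⁺(aq)]^2 = 13, giving log Q = 1.113.
E = E° − (0.0592/n)·log Q = +0.547 − (0.0592/2)(1.113) = +0.51 V.

+0.51 V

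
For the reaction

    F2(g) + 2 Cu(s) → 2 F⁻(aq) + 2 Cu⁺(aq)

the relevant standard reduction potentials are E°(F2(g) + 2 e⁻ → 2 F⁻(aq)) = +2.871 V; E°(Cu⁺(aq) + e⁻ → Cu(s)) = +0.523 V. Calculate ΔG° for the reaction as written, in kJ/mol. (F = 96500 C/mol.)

In the reaction as written F2(g) is reduced, so the F₂/F⁻ couple is the cathode and Cu⁺/Cu is the anode.
E°cell = +2.871 − (+0.523) = +2.348 V; balancing electrons gives n = 2.
ΔG° = −nFE°cell = −(2)(96500)(+2.348) J/mol = −453 kJ/mol.

−453 kJ/mol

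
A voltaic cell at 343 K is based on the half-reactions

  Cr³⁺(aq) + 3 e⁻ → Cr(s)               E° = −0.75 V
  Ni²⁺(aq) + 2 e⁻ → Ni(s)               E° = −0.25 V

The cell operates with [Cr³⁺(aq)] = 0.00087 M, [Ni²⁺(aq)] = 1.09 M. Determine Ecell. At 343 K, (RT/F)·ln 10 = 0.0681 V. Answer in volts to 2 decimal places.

+0.57 V

Ni²⁺/Ni is reduced (cathode, E° = −0.25 V) and Cr³⁺/Cr is oxidized (anode).
E°cell = −0.25 − (−0.75) = +0.50 V, with n = 6 electrons transferred.
The balanced reaction is 3 Ni²⁺(aq) + 2 Cr(s) → 3 Ni(s) + 2 Cr³⁺(aq), so Q = [Cr³⁺(aq)]^2 / [Ni²⁺(aq)]^3 = 5.84×10^−7 and log Q = −6.233.
E = E° − (0.0681/n)·log Q = +0.50 − (0.0681/6)(−6.233) = +0.57 V.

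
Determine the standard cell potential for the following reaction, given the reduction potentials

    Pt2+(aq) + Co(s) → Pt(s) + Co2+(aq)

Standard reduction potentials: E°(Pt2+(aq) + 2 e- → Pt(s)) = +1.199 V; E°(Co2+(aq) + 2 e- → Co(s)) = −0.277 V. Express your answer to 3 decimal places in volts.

+1.476 V

In the reaction as written, Pt2+(aq) is reduced (cathode) and Co2+(aq) is produced by oxidation at the anode.
E°cell = E°(cathode) − E°(anode) = +1.199 − (−0.277) = +1.476 V.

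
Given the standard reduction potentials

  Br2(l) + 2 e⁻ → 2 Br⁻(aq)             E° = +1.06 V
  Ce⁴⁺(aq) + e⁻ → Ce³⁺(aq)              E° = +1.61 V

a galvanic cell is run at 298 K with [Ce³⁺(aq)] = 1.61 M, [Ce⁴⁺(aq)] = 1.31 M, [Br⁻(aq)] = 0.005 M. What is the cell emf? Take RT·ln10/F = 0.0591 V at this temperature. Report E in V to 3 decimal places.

Ce⁴⁺/Ce³⁺ is reduced (cathode, E° = +1.61 V) and Br₂/Br⁻ is oxidized (anode).
E°cell = E°cat − E°an = +1.61 − (+1.06) = +0.55 V; n = 2.
The balanced reaction is 2 Ce⁴⁺(aq) + 2 Br⁻(aq) → 2 Ce³⁺(aq) + Br2(l), so Q = [Ce³⁺(aq)]^2 / ([Ce⁴⁺(aq)]^2·[Br⁻(aq)]^2) = 6.04×10^4 and log Q = 4.781.
E = E° − (0.0591/n)·log Q = +0.55 − (0.0591/2)(4.781) = +0.409 V.

+0.409 V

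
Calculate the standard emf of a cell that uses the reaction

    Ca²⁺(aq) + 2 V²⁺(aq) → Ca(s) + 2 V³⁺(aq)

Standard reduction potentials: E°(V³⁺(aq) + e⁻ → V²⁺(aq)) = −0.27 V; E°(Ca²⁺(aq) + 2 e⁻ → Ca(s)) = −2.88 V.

−2.61 V

Ca²⁺(aq) gains electrons, so the Ca²⁺/Ca couple is the cathode; the V³⁺/V²⁺ couple is the anode.
E°cell = E°(cathode) − E°(anode) = −2.88 − (−0.27) = −2.61 V.
The negative E°cell means the reaction is non-spontaneous in the direction written.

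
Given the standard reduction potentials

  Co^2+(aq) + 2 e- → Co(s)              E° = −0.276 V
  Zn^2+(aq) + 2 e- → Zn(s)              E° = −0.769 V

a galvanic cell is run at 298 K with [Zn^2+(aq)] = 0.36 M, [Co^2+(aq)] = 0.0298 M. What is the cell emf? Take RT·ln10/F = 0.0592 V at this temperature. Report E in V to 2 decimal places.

+0.46 V

Since E°(Co²⁺/Co) > E°(Zn²⁺/Zn), Co²⁺/Co serves as the cathode.
E°cell = −0.276 − (−0.769) = +0.493 V, with n = 2 electrons transferred.
Balancing gives Co^2+(aq) + Zn(s) → Co(s) + Zn^2+(aq); hence Q = [Zn^2+(aq)] / [Co^2+(aq)] = 12.1 (log Q = 1.082).
Applying E = E° − (RT ln10/nF)·log Q gives +0.493 − (0.0592/2)(1.082) = +0.46 V.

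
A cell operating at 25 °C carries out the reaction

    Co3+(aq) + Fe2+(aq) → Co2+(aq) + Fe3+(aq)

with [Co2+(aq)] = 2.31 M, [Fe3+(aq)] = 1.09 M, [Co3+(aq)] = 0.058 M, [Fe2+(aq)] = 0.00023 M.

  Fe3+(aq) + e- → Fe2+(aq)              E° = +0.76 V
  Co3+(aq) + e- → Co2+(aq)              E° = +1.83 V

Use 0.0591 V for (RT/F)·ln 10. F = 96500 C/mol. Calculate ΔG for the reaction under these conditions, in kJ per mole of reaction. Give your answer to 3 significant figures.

The standard cell potential is +1.83 − (+0.76) = +1.07 V, with n = 1 electron in the balanced equation.
Here Q = ([Co2+(aq)]·[Fe3+(aq)]) / ([Co3+(aq)]·[Fe2+(aq)]) = 1.89×10^5 (log Q = 5.276), giving E = +1.07 − (0.0591/1)·(5.276) = +0.7582 V.
Finally ΔG = −nFE = −(1)(96500 C/mol)(+0.7582 V) = −73.2 kJ/mol.

−73.2 kJ/mol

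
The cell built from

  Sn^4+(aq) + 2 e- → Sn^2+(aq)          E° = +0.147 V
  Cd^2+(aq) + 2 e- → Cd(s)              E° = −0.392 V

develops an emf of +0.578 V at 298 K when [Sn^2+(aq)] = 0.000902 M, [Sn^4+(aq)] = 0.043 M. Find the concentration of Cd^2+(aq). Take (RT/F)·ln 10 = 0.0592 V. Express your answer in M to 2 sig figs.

2.3 M

With Sn⁴⁺/Sn²⁺ at the cathode and Cd²⁺/Cd at the anode, E°cell = +0.147 − (−0.392) = +0.539 V (n = 2).
Rearranging E = E° − (0.0592/n)·log Q gives log Q = 2(+0.539 − (+0.578))/0.0592 = −1.318.
For Sn^4+(aq) + Cd(s) → Sn^2+(aq) + Cd^2+(aq), the reaction quotient is Q = ([Sn^2+(aq)]·[Cd^2+(aq)]) / [Sn^4+(aq)].
Substituting the known concentrations and solving, log [Cd^2+(aq)] = 0.360 and [Cd^2+(aq)] = 2.3 M.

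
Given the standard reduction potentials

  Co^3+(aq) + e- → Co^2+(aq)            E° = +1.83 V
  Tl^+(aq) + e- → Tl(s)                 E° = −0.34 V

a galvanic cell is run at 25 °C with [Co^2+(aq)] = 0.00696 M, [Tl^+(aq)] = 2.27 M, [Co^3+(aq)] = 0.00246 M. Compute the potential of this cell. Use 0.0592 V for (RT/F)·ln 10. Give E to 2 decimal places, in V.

Co³⁺/Co²⁺ is reduced (cathode, E° = +1.83 V) and Tl⁺/Tl is oxidized (anode).
E°cell = +1.83 − (−0.34) = +2.17 V, with n = 1 electron transferred.
For the overall reaction Co^3+(aq) + Tl(s) → Co^2+(aq) + Tl^+(aq), Q = ([Co^2+(aq)]·[Tl^+(aq)]) / [Co^3+(aq)] = 6.42, giving log Q = 0.808.
Applying E = E° − (RT ln10/nF)·log Q gives +2.17 − (0.0592/1)(0.808) = +2.12 V.

+2.12 V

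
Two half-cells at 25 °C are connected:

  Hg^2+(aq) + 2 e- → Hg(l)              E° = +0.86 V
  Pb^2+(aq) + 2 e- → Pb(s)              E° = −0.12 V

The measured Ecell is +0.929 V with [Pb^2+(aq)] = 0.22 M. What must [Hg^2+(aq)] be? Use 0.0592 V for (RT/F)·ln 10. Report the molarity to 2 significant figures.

0.0042 M

Hg²⁺/Hg is the cathode (higher E°); E°cell = +0.86 − (−0.12) = +0.98 V with n = 2.
Since E = E° − (0.0592/n)·log Q, log Q = n(E° − E)/0.0592 = 1.723.
For Hg^2+(aq) + Pb(s) → Hg(l) + Pb^2+(aq), the reaction quotient is Q = [Pb^2+(aq)] / [Hg^2+(aq)].
Solving for the unknown gives log [Hg^2+(aq)] = −2.381, so [Hg^2+(aq)] ≈ 0.0042 M.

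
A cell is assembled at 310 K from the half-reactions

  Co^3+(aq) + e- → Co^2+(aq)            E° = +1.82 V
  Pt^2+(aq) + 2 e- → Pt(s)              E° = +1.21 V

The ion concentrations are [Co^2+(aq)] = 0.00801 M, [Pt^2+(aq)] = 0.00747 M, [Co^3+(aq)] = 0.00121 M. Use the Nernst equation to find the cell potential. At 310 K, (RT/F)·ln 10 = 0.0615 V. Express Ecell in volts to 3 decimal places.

+0.625 V

Since E°(Co³⁺/Co²⁺) > E°(Pt²⁺/Pt), Co³⁺/Co²⁺ serves as the cathode.
E°cell = E°cat − E°an = +1.82 − (+1.21) = +0.61 V; n = 2.
The balanced reaction is 2 Co^3+(aq) + Pt(s) → 2 Co^2+(aq) + Pt^2+(aq), so Q = ([Co^2+(aq)]^2·[Pt^2+(aq)]) / [Co^3+(aq)]^2 = 0.327 and log Q = −0.485.
By the Nernst equation, E = +0.61 − (0.0615/2)·(−0.485) = +0.625 V.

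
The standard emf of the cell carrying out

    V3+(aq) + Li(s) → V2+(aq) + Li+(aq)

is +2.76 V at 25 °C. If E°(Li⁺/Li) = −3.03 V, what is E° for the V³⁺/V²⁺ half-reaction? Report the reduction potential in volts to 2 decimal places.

−0.27 V

In the reaction as written the V³⁺/V²⁺ couple is reduced (cathode) and Li⁺/Li is oxidized (anode), so E°cell = E°(V³⁺/V²⁺) − E°(Li⁺/Li).
E°(V³⁺/V²⁺) = E°cell + E°(anode) = +2.76 + (−3.03) = −0.27 V.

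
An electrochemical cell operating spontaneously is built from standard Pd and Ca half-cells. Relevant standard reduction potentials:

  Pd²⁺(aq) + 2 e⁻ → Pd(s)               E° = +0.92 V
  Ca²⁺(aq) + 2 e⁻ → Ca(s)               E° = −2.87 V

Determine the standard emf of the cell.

+3.79 V

The Pd²⁺/Pd couple has the higher E°, so Pd ion is reduced (cathode) and Ca is oxidized (anode).
E°cell = E°(cathode) − E°(anode) = +0.92 − (−2.87) = +3.79 V.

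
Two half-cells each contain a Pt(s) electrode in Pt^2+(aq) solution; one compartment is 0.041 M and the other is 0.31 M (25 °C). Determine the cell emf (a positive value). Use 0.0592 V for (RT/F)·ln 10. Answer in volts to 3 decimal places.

0.026 V

For a concentration cell E°cell = 0, since both electrodes use the same couple.
The compartment with the higher Pt^2+(aq) concentration (0.31 M) acts as the cathode; ions are reduced there and produced at the dilute (0.041 M) anode.
With n = 2, Ecell = −(0.0592/2)·log([dilute]/[conc]) = −(0.0592/2)·log(0.041/0.31) = +0.026 V.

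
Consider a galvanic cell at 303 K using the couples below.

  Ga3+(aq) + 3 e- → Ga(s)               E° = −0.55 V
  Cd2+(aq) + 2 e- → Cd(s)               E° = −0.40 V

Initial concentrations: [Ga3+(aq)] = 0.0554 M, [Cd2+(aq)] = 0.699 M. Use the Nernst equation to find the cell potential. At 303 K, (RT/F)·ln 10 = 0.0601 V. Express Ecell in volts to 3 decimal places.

+0.170 V

Cd²⁺/Cd is reduced (cathode, E° = −0.40 V) and Ga³⁺/Ga is oxidized (anode).
E°cell = E°cat − E°an = −0.40 − (−0.55) = +0.15 V; n = 6.
The balanced reaction is 3 Cd2+(aq) + 2 Ga(s) → 3 Cd(s) + 2 Ga3+(aq), so Q = [Ga3+(aq)]^2 / [Cd2+(aq)]^3 = 0.00899 and log Q = −2.046.
By the Nernst equation, E = +0.15 − (0.0601/6)·(−2.046) = +0.170 V.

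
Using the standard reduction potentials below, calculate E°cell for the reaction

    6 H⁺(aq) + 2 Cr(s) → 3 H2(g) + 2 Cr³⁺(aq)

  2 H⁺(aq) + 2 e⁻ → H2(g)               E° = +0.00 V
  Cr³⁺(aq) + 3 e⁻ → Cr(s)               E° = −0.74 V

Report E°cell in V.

+0.74 V

In the reaction as written, H⁺(aq) is reduced (cathode) and Cr³⁺(aq) is produced by oxidation at the anode.
E°cell = E°(cathode) − E°(anode) = +0.00 − (−0.74) = +0.74 V.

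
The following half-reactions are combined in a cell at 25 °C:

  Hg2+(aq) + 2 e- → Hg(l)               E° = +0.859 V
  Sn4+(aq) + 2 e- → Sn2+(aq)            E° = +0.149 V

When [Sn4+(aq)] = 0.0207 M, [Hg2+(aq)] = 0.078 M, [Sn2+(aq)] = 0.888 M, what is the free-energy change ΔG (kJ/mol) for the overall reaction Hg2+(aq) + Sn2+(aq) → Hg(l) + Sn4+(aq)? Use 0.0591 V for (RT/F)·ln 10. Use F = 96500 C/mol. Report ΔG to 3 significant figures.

With Hg²⁺/Hg reduced at the cathode, E°cell = +0.859 − (+0.149) = +0.710 V and n = 2.
Here Q = [Sn4+(aq)] / ([Hg2+(aq)]·[Sn2+(aq)]) = 0.299 (log Q = −0.525), giving E = +0.710 − (0.0591/2)·(−0.525) = +0.7255 V.
Then ΔG = −nFE = −2 × 96500 × +0.7255 J/mol = −140 kJ/mol.

−140 kJ/mol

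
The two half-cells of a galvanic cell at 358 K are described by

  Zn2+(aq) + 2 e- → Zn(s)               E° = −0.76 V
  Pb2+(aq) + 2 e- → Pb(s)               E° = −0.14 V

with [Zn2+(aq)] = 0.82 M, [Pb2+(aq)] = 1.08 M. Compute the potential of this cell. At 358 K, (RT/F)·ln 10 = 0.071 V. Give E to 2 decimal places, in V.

Pb²⁺/Pb is reduced (cathode, E° = −0.14 V) and Zn²⁺/Zn is oxidized (anode).
The standard potential is −0.14 − (−0.76) = +0.62 V and the balanced reaction transfers n = 2 electrons.
The balanced reaction is Pb2+(aq) + Zn(s) → Pb(s) + Zn2+(aq), so Q = [Zn2+(aq)] / [Pb2+(aq)] = 0.759 and log Q = −0.120.
Applying E = E° − (RT ln10/nF)·log Q gives +0.62 − (0.071/2)(−0.120) = +0.62 V.

+0.62 V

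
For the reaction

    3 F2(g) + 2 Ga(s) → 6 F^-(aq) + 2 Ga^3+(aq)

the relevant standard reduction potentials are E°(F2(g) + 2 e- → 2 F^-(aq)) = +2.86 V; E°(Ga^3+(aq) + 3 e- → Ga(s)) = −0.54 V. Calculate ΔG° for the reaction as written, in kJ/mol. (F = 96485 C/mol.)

−1968 kJ/mol

In the reaction as written F2(g) is reduced, so the F₂/F⁻ couple is the cathode and Ga³⁺/Ga is the anode.
E°cell = +2.86 − (−0.54) = +3.40 V; balancing electrons gives n = 6.
ΔG° = −nFE°cell = −(6)(96485)(+3.40) J/mol = −1968 kJ/mol.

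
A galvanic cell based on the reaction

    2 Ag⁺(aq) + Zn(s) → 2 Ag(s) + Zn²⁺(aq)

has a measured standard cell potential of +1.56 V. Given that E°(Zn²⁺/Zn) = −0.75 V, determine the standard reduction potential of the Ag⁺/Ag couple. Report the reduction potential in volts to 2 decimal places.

+0.81 V

In the reaction as written the Ag⁺/Ag couple is reduced (cathode) and Zn²⁺/Zn is oxidized (anode), so E°cell = E°(Ag⁺/Ag) − E°(Zn²⁺/Zn).
E°(Ag⁺/Ag) = E°cell + E°(anode) = +1.56 + (−0.75) = +0.81 V.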